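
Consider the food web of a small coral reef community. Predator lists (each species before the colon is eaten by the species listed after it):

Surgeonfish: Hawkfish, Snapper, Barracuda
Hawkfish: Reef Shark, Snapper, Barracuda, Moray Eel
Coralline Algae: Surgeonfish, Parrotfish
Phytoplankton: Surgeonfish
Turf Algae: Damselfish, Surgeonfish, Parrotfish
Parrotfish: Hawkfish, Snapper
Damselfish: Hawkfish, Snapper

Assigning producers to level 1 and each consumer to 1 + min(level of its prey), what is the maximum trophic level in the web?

Producers (level 1): Coralline Algae, Phytoplankton, Turf Algae.
Following each consumer down to its lowest-level prey: Turf Algae → Damselfish → Hawkfish → Moray Eel (levels 1 through 4).
All prey of Moray Eel (Hawkfish 3) are at level 3 or above, so Moray Eel is at level 1 + 3 = 4.
Every consumer has at least one prey at level 3 or below, so none exceeds level 4.

4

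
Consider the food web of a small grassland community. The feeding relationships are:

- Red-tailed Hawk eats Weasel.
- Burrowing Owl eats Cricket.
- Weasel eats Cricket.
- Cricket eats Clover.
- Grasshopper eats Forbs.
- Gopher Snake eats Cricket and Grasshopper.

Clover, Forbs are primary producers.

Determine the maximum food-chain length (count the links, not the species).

One longest chain: Clover → Cricket → Weasel → Red-tailed Hawk.
It has 4 species and 3 links.

3 links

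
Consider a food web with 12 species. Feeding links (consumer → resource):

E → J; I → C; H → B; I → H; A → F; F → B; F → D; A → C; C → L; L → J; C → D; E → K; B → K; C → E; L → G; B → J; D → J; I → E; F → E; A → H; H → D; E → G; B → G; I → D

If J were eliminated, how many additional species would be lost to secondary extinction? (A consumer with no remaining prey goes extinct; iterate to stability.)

Remove J.
Round 1: D (all prey gone) → extinct.
No further losses. Total secondary extinctions: 1.

1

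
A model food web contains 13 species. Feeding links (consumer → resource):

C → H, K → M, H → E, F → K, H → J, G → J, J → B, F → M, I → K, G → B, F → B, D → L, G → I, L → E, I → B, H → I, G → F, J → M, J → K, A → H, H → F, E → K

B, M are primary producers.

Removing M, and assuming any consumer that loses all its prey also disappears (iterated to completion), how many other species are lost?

Remove M.
Round 1: K (all prey gone) → extinct.
Round 2: E (all prey gone) → extinct.
Round 3: L (all prey gone) → extinct.
Round 4: D (all prey gone) → extinct.
No further losses. Total secondary extinctions: 4.

4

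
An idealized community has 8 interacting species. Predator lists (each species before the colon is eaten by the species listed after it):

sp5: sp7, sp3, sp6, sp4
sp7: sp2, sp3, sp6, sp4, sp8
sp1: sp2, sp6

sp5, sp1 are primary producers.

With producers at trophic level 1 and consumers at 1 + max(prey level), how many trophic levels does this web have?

Producers (level 1): sp5, sp1.
sp5 → sp7 → sp6 gives sp6 level 3.
No species has a prey at level 3, so no species reaches level 4.

3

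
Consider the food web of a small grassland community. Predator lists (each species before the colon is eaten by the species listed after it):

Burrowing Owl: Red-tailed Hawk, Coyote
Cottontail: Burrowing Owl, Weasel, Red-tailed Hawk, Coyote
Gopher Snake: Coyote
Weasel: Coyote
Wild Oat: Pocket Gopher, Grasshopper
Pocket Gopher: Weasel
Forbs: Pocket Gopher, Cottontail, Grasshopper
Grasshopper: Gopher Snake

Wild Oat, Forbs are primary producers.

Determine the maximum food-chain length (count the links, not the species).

3 links

One longest chain: Forbs → Cottontail → Burrowing Owl → Red-tailed Hawk.
It has 4 species and 3 links.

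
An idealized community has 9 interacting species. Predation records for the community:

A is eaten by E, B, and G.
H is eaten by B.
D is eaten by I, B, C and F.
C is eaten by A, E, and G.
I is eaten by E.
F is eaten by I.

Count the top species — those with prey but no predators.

3

Top species (has prey, but nothing eats it): E, B, G.
Count: 3.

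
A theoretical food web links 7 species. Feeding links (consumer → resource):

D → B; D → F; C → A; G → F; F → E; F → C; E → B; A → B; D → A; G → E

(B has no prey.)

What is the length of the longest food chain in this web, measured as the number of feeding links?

One longest chain: B → A → C → F → G.
It has 5 species and 4 links.

4 links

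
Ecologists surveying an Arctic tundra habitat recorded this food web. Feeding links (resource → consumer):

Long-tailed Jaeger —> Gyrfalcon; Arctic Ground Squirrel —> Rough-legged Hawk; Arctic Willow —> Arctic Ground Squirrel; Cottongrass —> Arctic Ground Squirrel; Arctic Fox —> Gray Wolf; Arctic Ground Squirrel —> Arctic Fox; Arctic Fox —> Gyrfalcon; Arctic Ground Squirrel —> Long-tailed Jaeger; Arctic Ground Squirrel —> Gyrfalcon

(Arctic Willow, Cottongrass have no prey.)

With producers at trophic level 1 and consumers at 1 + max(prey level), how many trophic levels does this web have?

Producers (level 1): Arctic Willow, Cottongrass.
Arctic Willow → Arctic Ground Squirrel → Long-tailed Jaeger → Gyrfalcon gives Gyrfalcon level 4.
No species has a prey at level 4, so no species reaches level 5.

4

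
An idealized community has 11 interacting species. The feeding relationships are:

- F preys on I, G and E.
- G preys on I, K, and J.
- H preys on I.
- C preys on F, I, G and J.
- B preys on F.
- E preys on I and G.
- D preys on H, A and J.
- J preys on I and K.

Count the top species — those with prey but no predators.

Top species (has prey, but nothing eats it): D, B, C.
Count: 3.

3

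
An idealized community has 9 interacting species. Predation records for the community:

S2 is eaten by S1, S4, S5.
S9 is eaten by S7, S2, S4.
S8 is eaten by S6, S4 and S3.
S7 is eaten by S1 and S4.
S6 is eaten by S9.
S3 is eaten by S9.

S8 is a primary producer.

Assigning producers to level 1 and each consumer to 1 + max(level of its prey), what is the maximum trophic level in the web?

5

Producers (level 1): S8.
S8 → S3 → S9 → S7 → S1 gives S1 level 5.
No species has a prey at level 5, so no species reaches level 6.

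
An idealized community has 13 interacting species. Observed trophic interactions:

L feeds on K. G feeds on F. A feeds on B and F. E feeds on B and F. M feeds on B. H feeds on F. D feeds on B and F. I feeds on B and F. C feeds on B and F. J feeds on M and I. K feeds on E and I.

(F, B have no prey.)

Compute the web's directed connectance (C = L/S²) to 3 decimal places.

The web has S = 13 species and L = 18 feeding links.
C = L / S² = 18 / 169 = 0.1065 ≈ 0.107.

C = 0.107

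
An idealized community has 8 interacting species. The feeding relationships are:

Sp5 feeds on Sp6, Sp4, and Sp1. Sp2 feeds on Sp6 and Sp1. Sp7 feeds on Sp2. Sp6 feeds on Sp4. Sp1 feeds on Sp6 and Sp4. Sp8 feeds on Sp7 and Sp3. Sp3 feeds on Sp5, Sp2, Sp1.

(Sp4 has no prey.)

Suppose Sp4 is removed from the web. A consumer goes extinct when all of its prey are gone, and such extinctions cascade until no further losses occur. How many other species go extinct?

Remove Sp4.
Round 1: Sp6 (all prey gone) → extinct.
Round 2: Sp1 (all prey gone) → extinct.
Round 3: Sp2 (all prey gone), Sp5 (all prey gone) → extinct.
Round 4: Sp7 (all prey gone), Sp3 (all prey gone) → extinct.
Round 5: Sp8 (all prey gone) → extinct.
No further losses. Total secondary extinctions: 7.

7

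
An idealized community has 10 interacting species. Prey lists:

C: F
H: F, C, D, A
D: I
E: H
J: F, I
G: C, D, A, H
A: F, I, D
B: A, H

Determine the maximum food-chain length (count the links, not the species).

4 links

One longest chain: I → D → A → H → E.
It has 5 species and 4 links.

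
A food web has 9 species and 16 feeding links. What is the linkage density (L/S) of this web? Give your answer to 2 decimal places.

There are L = 16 links among S = 9 species.
L/S = 16/9 = 1.7778 ≈ 1.78.

L/S = 1.78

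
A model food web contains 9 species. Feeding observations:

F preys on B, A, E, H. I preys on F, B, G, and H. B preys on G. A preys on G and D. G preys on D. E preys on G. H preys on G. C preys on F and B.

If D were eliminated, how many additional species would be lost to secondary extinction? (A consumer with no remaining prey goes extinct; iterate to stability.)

8

Remove D.
Round 1: G (all prey gone) → extinct.
Round 2: B (all prey gone), A (all prey gone), E (all prey gone), H (all prey gone) → extinct.
Round 3: F (all prey gone) → extinct.
Round 4: C (all prey gone), I (all prey gone) → extinct.
No further losses. Total secondary extinctions: 8.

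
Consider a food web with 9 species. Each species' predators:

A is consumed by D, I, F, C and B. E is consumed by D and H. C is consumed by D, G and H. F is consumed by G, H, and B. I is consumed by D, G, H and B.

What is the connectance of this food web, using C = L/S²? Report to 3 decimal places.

The web has S = 9 species and L = 17 feeding links.
C = L / S² = 17 / 81 = 0.2099 ≈ 0.210.

C = 0.210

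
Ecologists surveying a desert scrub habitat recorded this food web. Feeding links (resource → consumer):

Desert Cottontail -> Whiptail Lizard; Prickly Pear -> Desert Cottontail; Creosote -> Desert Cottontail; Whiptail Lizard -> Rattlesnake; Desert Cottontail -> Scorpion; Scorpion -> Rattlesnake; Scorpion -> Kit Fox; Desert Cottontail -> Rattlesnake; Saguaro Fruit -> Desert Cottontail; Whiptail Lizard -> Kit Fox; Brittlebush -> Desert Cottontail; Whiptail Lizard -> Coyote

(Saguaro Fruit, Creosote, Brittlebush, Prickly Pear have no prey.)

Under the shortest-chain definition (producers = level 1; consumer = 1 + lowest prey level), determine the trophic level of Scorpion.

Saguaro Fruit is a producer → level 1.
Desert Cottontail eats Saguaro Fruit → level 2.
Scorpion eats Desert Cottontail → level 3.
No prey of Scorpion is below level 2, so 3 is the minimum.

Trophic level 3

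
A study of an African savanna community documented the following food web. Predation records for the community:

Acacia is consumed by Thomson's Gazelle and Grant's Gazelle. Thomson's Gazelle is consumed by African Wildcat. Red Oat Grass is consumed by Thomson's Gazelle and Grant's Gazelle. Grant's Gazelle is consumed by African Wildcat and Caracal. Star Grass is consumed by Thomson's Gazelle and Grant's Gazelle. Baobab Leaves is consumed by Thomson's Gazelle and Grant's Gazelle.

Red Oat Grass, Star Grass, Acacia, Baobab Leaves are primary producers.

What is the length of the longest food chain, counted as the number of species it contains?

One longest chain: Red Oat Grass → Thomson's Gazelle → African Wildcat.
It has 3 species and 2 links.

3 species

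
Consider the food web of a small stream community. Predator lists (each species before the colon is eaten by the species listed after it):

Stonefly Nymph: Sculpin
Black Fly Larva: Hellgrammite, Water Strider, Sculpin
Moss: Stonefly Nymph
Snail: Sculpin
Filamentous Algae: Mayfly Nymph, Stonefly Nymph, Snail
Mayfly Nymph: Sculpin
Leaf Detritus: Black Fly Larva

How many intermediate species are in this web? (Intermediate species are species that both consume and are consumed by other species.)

Intermediate species (has both prey and predators): Mayfly Nymph, Black Fly Larva, Stonefly Nymph, Snail.
Count: 4.

4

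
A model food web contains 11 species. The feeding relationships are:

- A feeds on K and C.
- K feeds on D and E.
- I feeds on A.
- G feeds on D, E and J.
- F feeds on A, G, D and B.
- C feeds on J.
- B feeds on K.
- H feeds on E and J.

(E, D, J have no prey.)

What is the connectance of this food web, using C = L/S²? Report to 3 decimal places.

The web has S = 11 species and L = 16 feeding links.
C = L / S² = 16 / 121 = 0.1322 ≈ 0.132.

C = 0.132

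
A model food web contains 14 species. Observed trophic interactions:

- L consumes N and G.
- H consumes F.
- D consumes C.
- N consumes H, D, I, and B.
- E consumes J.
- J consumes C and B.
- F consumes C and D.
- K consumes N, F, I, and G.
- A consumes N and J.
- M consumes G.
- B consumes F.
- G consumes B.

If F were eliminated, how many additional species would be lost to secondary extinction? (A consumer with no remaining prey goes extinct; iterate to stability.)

Remove F.
Round 1: B (all prey gone), H (all prey gone) → extinct.
Round 2: G (all prey gone) → extinct.
Round 3: M (all prey gone) → extinct.
No further losses. Total secondary extinctions: 4.

4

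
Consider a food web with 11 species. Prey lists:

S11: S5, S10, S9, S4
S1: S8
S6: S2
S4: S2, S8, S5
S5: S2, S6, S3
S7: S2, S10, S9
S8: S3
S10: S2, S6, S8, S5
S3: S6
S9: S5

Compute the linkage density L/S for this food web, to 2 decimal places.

There are L = 22 links among S = 11 species.
L/S = 22/11 = 2.0000 ≈ 2.00.

L/S = 2.00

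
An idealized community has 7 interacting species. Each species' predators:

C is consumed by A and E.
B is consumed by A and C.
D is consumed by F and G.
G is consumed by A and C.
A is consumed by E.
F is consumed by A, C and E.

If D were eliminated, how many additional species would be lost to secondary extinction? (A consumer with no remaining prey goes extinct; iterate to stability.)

2

Remove D.
Round 1: G (all prey gone), F (all prey gone) → extinct.
No further losses. Total secondary extinctions: 2.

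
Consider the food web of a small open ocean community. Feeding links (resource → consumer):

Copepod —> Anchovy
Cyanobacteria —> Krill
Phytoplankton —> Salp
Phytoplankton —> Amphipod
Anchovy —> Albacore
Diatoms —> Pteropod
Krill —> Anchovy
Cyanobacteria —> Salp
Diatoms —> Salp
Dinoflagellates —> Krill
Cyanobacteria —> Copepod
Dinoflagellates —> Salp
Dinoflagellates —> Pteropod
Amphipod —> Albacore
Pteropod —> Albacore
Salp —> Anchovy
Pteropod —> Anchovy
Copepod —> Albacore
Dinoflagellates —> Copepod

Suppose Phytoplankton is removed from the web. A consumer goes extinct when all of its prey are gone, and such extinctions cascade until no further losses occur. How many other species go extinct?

1

Remove Phytoplankton.
Round 1: Amphipod (all prey gone) → extinct.
No further losses. Total secondary extinctions: 1.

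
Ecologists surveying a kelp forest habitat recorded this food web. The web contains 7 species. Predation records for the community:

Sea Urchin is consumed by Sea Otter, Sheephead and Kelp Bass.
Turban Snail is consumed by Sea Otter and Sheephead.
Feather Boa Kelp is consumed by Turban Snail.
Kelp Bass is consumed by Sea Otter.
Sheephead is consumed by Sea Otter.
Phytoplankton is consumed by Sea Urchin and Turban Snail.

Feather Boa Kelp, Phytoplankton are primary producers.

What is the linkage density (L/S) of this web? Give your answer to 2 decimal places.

L/S = 1.43

There are L = 10 links among S = 7 species.
L/S = 10/7 = 1.4286 ≈ 1.43.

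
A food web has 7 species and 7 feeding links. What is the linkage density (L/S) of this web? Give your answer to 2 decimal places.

There are L = 7 links among S = 7 species.
L/S = 7/7 = 1.0000 ≈ 1.00.

L/S = 1.00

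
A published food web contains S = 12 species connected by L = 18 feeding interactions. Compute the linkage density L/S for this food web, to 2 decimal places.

L/S = 1.50

There are L = 18 links among S = 12 species.
L/S = 18/12 = 1.5000 ≈ 1.50.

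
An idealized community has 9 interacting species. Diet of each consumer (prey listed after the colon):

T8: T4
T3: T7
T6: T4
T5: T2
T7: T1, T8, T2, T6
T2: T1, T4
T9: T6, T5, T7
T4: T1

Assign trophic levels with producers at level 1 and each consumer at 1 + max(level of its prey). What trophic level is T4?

T1 is a producer → level 1.
T4 eats T1 → level 2.

Trophic level 2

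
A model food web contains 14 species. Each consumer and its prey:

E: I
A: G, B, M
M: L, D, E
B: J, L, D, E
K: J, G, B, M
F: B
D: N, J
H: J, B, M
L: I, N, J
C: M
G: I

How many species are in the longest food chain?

4 species

One longest chain: I → L → M → K.
It has 4 species and 3 links.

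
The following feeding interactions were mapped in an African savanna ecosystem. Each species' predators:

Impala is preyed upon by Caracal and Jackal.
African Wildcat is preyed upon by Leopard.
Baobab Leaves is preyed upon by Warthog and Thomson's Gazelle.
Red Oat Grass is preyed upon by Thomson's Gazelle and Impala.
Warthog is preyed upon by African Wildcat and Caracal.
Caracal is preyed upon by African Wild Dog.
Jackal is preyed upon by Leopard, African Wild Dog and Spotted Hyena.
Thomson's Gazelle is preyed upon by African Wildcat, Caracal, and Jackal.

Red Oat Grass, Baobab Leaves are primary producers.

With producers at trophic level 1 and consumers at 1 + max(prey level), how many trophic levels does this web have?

Producers (level 1): Red Oat Grass, Baobab Leaves.
Red Oat Grass → Impala → Jackal → Leopard gives Leopard level 4.
No species has a prey at level 4, so no species reaches level 5.

4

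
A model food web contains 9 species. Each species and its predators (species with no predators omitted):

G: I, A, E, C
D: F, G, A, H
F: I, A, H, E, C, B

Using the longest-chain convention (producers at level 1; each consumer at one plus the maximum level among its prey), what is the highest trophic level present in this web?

Producers (level 1): D.
D → F → I gives I level 3.
No species has a prey at level 3, so no species reaches level 4.

3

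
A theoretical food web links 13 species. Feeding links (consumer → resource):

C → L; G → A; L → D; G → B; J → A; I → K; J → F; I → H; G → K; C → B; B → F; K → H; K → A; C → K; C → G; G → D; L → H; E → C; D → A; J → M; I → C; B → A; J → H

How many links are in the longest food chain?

One longest chain: F → B → G → C → E.
It has 5 species and 4 links.

4 links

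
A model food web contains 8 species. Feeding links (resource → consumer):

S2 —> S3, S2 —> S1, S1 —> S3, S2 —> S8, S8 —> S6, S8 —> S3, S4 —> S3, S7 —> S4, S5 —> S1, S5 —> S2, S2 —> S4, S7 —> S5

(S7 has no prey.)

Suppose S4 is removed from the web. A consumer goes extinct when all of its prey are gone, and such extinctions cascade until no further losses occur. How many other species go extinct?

Remove S4.
Every predator of it retains at least one other prey: S3 still has S2, S8, S1.
No consumer loses all prey, so no secondary extinctions occur.

0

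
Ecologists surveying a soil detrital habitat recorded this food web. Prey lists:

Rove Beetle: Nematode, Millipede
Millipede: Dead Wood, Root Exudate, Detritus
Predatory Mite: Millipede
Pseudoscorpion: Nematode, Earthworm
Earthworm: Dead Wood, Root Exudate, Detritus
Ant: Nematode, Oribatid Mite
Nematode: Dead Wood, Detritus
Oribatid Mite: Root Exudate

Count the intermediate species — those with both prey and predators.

4

Intermediate species (has both prey and predators): Nematode, Earthworm, Millipede, Oribatid Mite.
Count: 4.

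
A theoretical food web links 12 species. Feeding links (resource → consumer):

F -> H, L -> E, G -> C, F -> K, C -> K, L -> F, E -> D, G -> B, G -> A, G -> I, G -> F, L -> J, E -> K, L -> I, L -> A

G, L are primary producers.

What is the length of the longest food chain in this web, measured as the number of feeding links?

One longest chain: G → F → H.
It has 3 species and 2 links.

2 links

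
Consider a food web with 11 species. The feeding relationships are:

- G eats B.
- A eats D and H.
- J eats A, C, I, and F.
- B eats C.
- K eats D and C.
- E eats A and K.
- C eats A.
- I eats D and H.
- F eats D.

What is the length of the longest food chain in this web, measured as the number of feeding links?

4 links

One longest chain: H → A → C → B → G.
It has 5 species and 4 links.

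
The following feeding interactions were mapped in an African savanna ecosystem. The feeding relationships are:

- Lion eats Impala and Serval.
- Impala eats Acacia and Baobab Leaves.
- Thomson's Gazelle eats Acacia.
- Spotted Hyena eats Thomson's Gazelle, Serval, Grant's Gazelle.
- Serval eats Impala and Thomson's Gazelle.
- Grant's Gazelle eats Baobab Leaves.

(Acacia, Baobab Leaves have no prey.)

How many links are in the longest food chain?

3 links

One longest chain: Acacia → Impala → Serval → Lion.
It has 4 species and 3 links.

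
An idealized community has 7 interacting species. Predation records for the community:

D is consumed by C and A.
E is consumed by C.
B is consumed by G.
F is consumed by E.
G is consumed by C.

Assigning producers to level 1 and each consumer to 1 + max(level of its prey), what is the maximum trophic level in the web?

3

Producers (level 1): F, D, B.
B → G → C gives C level 3.
No species has a prey at level 3, so no species reaches level 4.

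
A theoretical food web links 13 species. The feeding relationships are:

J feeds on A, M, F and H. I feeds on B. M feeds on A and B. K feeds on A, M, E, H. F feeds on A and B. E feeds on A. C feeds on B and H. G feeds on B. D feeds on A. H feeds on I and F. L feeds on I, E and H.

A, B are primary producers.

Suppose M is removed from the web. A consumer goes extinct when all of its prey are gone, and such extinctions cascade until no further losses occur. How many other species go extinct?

Remove M.
Every predator of it retains at least one other prey: J still has A, F, H; K still has A, E, H.
No consumer loses all prey, so no secondary extinctions occur.

0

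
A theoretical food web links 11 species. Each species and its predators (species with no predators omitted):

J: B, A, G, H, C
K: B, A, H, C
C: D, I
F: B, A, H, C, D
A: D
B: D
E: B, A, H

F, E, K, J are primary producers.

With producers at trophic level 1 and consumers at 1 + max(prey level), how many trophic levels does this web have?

3

Producers (level 1): F, E, K, J.
F → C → D gives D level 3.
No species has a prey at level 3, so no species reaches level 4.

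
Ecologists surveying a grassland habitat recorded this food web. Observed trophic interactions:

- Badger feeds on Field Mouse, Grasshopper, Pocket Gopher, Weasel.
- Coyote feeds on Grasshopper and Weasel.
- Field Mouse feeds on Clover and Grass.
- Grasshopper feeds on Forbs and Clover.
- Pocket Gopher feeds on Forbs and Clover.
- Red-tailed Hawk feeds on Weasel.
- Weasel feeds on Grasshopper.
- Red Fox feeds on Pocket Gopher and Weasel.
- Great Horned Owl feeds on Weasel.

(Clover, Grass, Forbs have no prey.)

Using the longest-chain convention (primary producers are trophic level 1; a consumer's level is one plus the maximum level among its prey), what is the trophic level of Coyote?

Clover is a producer → level 1.
Grasshopper eats Clover (level 1); other prey at levels: Forbs 1 → level 2.
Weasel eats Grasshopper → level 3.
Coyote eats Weasel (level 3); other prey at levels: Grasshopper 2 → level 4.

Trophic level 4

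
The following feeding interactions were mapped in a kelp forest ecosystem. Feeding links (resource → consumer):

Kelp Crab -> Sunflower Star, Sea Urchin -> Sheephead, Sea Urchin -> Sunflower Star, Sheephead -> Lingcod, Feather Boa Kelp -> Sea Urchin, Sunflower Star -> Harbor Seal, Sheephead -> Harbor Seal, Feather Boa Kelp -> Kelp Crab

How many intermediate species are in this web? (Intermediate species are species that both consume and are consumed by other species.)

Intermediate species (has both prey and predators): Sea Urchin, Kelp Crab, Sheephead, Sunflower Star.
Count: 4.

4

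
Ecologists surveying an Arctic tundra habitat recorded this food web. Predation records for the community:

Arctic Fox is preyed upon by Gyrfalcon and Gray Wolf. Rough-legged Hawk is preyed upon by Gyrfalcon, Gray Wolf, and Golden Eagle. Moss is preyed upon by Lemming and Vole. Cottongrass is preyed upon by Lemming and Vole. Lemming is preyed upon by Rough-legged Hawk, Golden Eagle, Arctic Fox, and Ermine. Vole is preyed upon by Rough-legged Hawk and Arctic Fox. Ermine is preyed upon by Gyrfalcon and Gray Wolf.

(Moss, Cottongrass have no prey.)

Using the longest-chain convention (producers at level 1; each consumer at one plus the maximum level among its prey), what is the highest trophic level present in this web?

4

Producers (level 1): Moss, Cottongrass.
Moss → Vole → Rough-legged Hawk → Golden Eagle gives Golden Eagle level 4.
No species has a prey at level 4, so no species reaches level 5.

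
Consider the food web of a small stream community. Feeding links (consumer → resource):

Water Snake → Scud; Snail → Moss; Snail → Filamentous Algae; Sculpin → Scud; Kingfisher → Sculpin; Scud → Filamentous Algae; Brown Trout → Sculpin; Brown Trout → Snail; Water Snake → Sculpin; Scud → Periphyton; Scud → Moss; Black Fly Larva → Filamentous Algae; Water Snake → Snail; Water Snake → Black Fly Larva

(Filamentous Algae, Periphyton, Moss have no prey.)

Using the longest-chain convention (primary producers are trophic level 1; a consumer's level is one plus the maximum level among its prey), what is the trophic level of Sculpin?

Trophic level 3

Filamentous Algae is a producer → level 1.
Scud eats Filamentous Algae (level 1); other prey at levels: Periphyton 1, Moss 1 → level 2.
Sculpin eats Scud → level 3.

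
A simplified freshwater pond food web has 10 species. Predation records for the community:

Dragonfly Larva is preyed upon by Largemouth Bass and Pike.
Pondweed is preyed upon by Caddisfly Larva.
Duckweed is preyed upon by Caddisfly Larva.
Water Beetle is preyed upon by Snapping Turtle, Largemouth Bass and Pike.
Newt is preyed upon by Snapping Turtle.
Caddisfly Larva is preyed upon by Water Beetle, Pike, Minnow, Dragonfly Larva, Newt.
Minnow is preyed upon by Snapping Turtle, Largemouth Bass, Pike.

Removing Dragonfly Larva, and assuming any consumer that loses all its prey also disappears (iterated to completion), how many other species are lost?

0

Remove Dragonfly Larva.
Every predator of it retains at least one other prey: Largemouth Bass still has Water Beetle, Minnow; Pike still has Caddisfly Larva, Water Beetle, Minnow.
No consumer loses all prey, so no secondary extinctions occur.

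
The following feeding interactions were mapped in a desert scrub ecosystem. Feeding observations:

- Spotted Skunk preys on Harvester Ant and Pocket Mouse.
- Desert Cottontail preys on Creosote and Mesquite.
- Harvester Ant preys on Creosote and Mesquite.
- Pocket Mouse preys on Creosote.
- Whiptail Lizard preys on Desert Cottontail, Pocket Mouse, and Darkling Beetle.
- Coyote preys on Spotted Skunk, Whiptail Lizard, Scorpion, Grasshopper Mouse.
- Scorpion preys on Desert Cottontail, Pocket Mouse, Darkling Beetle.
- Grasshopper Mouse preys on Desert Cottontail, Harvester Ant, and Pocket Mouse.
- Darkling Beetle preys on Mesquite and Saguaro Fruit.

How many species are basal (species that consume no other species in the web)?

Basal species (no prey listed): Mesquite, Creosote, Saguaro Fruit.
Count: 3.

3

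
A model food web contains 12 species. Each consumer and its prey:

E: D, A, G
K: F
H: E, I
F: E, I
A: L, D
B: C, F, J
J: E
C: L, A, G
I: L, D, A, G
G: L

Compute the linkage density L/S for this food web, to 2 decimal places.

There are L = 22 links among S = 12 species.
L/S = 22/12 = 1.8333 ≈ 1.83.

L/S = 1.83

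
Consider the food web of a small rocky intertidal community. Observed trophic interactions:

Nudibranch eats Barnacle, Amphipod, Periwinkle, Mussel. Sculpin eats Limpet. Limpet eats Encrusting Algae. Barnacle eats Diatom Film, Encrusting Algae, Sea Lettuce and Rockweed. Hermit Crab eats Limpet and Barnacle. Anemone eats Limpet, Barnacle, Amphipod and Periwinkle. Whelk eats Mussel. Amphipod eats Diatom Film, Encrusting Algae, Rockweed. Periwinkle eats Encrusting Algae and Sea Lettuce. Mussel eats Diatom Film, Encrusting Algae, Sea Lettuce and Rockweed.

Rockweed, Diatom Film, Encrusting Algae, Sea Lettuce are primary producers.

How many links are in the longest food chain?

One longest chain: Encrusting Algae → Periwinkle → Nudibranch.
It has 3 species and 2 links.

2 links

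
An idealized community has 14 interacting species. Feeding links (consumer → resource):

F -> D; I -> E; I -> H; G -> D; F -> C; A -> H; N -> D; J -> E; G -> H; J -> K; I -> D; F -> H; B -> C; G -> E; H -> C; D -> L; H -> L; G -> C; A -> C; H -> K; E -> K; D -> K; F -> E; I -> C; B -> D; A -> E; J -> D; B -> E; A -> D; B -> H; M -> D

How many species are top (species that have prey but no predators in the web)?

8

Top species (has prey, but nothing eats it): A, I, G, B, F, J, M, N.
Count: 8.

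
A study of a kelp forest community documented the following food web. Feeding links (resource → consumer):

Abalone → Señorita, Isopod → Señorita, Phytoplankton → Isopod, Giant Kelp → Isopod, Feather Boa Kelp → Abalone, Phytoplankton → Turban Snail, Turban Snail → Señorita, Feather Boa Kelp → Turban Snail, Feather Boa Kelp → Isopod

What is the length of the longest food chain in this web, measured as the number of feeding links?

2 links

One longest chain: Phytoplankton → Turban Snail → Señorita.
It has 3 species and 2 links.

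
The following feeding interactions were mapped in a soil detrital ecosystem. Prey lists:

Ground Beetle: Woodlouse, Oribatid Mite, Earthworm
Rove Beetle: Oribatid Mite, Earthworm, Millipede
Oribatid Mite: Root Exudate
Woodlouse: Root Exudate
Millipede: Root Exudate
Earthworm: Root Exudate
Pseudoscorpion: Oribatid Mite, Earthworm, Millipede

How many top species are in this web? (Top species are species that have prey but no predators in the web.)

Top species (has prey, but nothing eats it): Ground Beetle, Pseudoscorpion, Rove Beetle.
Count: 3.

3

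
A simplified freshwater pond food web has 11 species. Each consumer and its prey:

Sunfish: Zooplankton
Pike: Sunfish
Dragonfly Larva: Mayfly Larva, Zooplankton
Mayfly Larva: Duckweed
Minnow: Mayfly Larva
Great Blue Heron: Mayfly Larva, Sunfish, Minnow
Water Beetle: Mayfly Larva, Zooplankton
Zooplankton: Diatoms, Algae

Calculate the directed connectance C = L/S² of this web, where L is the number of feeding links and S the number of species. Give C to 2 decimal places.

The web has S = 11 species and L = 13 feeding links.
C = L / S² = 13 / 121 = 0.1074 ≈ 0.11.

C = 0.11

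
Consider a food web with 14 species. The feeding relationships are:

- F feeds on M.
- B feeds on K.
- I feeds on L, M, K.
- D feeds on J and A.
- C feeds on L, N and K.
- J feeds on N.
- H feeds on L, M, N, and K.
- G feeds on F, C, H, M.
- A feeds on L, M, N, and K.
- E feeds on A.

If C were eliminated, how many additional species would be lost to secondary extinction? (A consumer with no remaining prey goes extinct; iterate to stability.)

0

Remove C.
Every predator of it retains at least one other prey: G still has M, H, F.
No consumer loses all prey, so no secondary extinctions occur.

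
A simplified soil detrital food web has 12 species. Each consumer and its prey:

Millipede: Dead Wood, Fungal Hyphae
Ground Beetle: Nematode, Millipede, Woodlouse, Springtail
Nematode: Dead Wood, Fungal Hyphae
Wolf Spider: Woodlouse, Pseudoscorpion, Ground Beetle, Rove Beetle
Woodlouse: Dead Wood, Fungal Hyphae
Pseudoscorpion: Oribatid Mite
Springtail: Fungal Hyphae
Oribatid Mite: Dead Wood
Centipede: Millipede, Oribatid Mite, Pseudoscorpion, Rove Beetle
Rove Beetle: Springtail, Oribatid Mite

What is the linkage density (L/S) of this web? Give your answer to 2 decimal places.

There are L = 23 links among S = 12 species.
L/S = 23/12 = 1.9167 ≈ 1.92.

L/S = 1.92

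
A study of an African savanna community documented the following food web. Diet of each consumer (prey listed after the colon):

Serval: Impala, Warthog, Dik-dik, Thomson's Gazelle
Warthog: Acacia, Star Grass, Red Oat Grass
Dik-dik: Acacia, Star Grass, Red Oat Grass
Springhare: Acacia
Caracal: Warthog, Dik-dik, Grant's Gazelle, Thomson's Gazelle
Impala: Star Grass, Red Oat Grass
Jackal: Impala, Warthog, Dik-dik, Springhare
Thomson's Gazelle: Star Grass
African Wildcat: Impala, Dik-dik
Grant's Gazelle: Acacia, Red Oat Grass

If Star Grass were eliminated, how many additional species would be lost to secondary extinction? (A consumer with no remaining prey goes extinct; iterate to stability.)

Remove Star Grass.
Round 1: Thomson's Gazelle (all prey gone) → extinct.
No further losses. Total secondary extinctions: 1.

1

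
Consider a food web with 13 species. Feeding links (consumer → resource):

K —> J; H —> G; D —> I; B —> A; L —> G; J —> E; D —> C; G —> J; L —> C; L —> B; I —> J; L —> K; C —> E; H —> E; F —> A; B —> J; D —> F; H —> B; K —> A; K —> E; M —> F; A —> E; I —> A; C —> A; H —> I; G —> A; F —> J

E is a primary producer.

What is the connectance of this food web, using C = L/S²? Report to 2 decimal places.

C = 0.16

The web has S = 13 species and L = 27 feeding links.
C = L / S² = 27 / 169 = 0.1598 ≈ 0.16.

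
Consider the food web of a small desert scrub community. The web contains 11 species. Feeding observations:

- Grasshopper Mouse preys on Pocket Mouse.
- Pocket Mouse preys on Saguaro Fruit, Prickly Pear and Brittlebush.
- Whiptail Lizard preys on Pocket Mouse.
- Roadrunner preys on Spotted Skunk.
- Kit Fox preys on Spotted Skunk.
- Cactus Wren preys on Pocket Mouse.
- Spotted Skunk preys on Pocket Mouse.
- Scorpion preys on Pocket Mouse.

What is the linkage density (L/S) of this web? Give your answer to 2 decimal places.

L/S = 0.91

There are L = 10 links among S = 11 species.
L/S = 10/11 = 0.9091 ≈ 0.91.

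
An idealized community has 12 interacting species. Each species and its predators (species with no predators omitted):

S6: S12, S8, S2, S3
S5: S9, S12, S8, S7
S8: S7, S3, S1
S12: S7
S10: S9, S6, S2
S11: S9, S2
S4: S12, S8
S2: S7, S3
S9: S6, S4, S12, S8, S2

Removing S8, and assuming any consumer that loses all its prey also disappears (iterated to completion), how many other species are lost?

Remove S8.
Round 1: S1 (all prey gone) → extinct.
No further losses. Total secondary extinctions: 1.

1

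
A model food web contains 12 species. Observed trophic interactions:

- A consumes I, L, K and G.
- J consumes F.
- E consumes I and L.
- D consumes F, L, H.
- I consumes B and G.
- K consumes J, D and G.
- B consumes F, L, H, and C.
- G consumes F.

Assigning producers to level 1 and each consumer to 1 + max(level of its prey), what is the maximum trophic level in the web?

4

Producers (level 1): C, H, F, L.
C → B → I → A gives A level 4.
No species has a prey at level 4, so no species reaches level 5.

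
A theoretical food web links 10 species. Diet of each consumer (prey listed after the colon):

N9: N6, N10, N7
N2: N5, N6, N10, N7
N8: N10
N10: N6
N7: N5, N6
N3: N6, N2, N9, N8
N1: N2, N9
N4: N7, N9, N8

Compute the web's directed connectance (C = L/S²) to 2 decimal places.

The web has S = 10 species and L = 20 feeding links.
C = L / S² = 20 / 100 = 0.2000 ≈ 0.20.

C = 0.20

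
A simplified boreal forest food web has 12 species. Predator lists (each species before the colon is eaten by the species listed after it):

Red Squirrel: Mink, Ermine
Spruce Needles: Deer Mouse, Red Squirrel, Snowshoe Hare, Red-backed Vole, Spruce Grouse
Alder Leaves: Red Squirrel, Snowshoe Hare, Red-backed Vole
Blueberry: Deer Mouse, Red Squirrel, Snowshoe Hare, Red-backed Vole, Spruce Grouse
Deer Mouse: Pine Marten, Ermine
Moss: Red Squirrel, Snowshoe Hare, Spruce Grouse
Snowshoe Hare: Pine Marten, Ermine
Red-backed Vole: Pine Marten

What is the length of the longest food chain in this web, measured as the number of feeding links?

One longest chain: Spruce Needles → Red Squirrel → Mink.
It has 3 species and 2 links.

2 links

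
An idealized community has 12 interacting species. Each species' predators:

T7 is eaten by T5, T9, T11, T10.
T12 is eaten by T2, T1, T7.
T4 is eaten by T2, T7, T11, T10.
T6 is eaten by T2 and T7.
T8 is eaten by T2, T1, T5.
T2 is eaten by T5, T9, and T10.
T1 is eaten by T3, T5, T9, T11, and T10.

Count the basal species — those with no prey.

Basal species (no prey listed): T8, T6, T12, T4.
Count: 4.

4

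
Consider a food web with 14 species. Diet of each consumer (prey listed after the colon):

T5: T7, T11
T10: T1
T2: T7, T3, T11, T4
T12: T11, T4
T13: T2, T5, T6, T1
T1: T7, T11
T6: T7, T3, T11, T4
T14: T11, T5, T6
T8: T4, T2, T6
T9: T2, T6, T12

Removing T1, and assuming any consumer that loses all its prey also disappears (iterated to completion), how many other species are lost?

1

Remove T1.
Round 1: T10 (all prey gone) → extinct.
No further losses. Total secondary extinctions: 1.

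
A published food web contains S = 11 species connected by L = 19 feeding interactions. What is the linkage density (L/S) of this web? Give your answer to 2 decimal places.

There are L = 19 links among S = 11 species.
L/S = 19/11 = 1.7273 ≈ 1.73.

L/S = 1.73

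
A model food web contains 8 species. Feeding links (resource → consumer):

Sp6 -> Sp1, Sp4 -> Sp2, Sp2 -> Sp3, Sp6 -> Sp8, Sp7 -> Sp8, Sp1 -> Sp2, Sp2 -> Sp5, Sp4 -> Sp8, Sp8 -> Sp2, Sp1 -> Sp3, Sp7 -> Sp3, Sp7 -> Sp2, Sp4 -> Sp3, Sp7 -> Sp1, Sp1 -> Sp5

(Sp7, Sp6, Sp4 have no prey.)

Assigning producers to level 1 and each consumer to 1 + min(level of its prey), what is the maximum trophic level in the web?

Producers (level 1): Sp7, Sp6, Sp4.
Following each consumer down to its lowest-level prey: Sp7 → Sp1 → Sp5 (levels 1 through 3).
All prey of Sp5 (Sp1 2, Sp2 2) are at level 2 or above, so Sp5 is at level 1 + 2 = 3.
Every consumer has at least one prey at level 2 or below, so none exceeds level 3.

3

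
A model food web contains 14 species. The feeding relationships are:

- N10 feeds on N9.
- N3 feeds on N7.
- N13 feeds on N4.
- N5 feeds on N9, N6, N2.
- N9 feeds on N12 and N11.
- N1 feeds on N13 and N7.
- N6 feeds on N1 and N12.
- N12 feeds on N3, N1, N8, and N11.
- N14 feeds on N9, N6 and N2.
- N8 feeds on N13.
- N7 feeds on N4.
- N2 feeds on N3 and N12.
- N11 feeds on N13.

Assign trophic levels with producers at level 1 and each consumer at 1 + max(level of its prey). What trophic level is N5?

N4 is a producer → level 1.
N13 eats N4 → level 2.
N8 eats N13 → level 3.
N12 eats N8 (level 3); other prey at levels: N11 3, N1 3, N3 3 → level 4.
N9 eats N12 (level 4); other prey at levels: N11 3 → level 5.
N5 eats N9 (level 5); other prey at levels: N6 5, N2 5 → level 6.

Trophic level 6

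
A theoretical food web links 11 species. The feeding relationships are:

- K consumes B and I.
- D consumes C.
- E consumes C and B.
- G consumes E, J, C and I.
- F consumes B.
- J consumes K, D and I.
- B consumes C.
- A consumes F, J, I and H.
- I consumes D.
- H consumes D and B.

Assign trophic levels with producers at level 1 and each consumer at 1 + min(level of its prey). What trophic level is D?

C is a producer → level 1.
D eats C → level 2.

Trophic level 2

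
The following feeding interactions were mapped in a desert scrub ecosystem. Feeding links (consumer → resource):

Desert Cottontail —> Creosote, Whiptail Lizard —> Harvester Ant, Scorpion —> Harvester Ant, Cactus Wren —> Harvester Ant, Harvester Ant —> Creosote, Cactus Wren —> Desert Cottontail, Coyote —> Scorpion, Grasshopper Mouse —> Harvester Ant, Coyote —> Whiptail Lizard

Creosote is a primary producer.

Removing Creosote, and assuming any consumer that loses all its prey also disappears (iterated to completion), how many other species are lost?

7

Remove Creosote.
Round 1: Harvester Ant (all prey gone), Desert Cottontail (all prey gone) → extinct.
Round 2: Cactus Wren (all prey gone), Scorpion (all prey gone), Whiptail Lizard (all prey gone), Grasshopper Mouse (all prey gone) → extinct.
Round 3: Coyote (all prey gone) → extinct.
No further losses. Total secondary extinctions: 7.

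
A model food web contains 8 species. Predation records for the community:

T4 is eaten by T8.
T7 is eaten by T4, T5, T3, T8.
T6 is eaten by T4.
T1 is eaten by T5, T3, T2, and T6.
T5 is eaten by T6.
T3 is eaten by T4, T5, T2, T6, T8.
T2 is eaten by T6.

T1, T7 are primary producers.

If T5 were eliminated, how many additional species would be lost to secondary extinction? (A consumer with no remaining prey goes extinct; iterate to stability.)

0

Remove T5.
Every predator of it retains at least one other prey: T6 still has T1, T3, T2.
No consumer loses all prey, so no secondary extinctions occur.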